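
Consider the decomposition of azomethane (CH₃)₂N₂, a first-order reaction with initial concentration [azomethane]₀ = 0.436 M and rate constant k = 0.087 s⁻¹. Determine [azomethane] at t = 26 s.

0.04541 M

Step 1: For a first-order reaction: [azomethane] = [azomethane]₀ × e^(-kt)
Step 2: [azomethane] = 0.436 × e^(-0.087 × 26)
Step 3: [azomethane] = 0.436 × e^(-2.262)
Step 4: [azomethane] = 0.436 × 0.104142 = 0.04541 M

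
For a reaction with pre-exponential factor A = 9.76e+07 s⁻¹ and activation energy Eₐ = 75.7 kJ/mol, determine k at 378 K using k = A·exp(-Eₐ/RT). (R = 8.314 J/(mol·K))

3.38e-03 s⁻¹

Step 1: Use the Arrhenius equation: k = A × exp(-Eₐ/RT)
Step 2: Convert Eₐ to J/mol: 75.7 kJ/mol = 75700 J/mol
Step 3: Calculate the exponent: -Eₐ/(RT) = -75700/(8.314 × 378) = -24.08763
Step 4: k = 9.76e+07 × exp(-24.08763)
Step 5: k = 9.76e+07 × 3.45840e-11 = 3.3754e-03 s⁻¹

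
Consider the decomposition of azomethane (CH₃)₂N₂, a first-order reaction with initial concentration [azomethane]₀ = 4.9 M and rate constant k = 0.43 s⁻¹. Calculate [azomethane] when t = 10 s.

0.06649 M

Step 1: For a first-order reaction: [azomethane] = [azomethane]₀ × e^(-kt)
Step 2: [azomethane] = 4.9 × e^(-0.43 × 10)
Step 3: [azomethane] = 4.9 × e^(-4.3)
Step 4: [azomethane] = 4.9 × 0.0135686 = 0.06649 M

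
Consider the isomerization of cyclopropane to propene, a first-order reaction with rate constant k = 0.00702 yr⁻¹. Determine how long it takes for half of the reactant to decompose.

98.74 yr

Step 1: For a first-order reaction, t₁/₂ = ln(2)/k
Step 2: t₁/₂ = ln(2)/0.00702
Step 3: t₁/₂ = 0.6931/0.00702 = 98.74 yr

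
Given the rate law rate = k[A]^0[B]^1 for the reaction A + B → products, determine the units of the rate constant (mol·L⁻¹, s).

s⁻¹

Step 1: Overall order = 0 + 1 = 1.
Step 2: rate has units mol·L⁻¹·s⁻¹; [A]^0[B]^1 has units (mol·L⁻¹)^1.
Step 3: k = rate/([A]^0[B]^1), so units of k = (mol·L⁻¹)^(1-1)·s⁻¹ = s⁻¹.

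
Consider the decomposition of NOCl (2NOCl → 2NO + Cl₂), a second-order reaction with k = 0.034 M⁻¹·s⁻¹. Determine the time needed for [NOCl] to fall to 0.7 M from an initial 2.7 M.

31.12 s

Step 1: For second-order: t = (1/[NOCl] - 1/[NOCl]₀)/k
Step 2: t = (1/0.7 - 1/2.7)/0.034
Step 3: t = (1.429 - 0.3704)/0.034
Step 4: t = 1.058/0.034 = 31.12 s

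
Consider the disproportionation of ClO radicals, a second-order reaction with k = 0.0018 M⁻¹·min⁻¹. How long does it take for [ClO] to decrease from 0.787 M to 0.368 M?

803.7 min

Step 1: For second-order: t = (1/[ClO] - 1/[ClO]₀)/k
Step 2: t = (1/0.368 - 1/0.787)/0.0018
Step 3: t = (2.717 - 1.271)/0.0018
Step 4: t = 1.447/0.0018 = 803.7 min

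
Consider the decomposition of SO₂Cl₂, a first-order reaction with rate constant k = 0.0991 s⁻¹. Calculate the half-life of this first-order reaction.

6.994 s

Step 1: For a first-order reaction, t₁/₂ = ln(2)/k
Step 2: t₁/₂ = ln(2)/0.0991
Step 3: t₁/₂ = 0.6931/0.0991 = 6.994 s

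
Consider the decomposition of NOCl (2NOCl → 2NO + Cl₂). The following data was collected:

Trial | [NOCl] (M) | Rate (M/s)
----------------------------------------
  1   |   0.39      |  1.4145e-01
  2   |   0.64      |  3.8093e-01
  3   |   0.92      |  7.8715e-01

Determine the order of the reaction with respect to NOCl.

second order (2)

Step 1: Compare trials to find order n where rate₂/rate₁ = ([NOCl]₂/[NOCl]₁)^n
Step 2: rate₂/rate₁ = 3.8093e-01/1.4145e-01 = 2.693
Step 3: [NOCl]₂/[NOCl]₁ = 0.64/0.39 = 1.641
Step 4: n = ln(2.693)/ln(1.641) = 2.00 ≈ 2
Step 5: The reaction is second order in NOCl.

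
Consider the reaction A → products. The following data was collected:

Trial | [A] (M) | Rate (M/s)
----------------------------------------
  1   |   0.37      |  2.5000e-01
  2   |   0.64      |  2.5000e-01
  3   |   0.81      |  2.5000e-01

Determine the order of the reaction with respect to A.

zeroth order (0)

Step 1: Compare trials - when concentration changes, rate stays constant.
Step 2: rate₂/rate₁ = 2.5000e-01/2.5000e-01 = 1
Step 3: [A]₂/[A]₁ = 0.64/0.37 = 1.73
Step 4: Since rate ratio ≈ (conc ratio)^0, the reaction is zeroth order.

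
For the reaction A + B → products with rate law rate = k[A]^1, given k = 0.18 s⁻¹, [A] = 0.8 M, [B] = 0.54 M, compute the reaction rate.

0.144 M/s

Step 1: The rate law is rate = k[A]^1
Step 2: Note that the rate does not depend on [B] (zero order in B).
Step 3: rate = 0.18 × (0.8)^1 = 0.144 M/s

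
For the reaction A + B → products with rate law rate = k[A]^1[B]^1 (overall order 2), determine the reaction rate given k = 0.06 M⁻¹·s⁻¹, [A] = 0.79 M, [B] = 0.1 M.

0.00474 M/s

Step 1: The rate law is rate = k[A]^1[B]^1, overall order = 1+1 = 2
Step 2: Substitute values: rate = 0.06 × (0.79)^1 × (0.1)^1
Step 3: rate = 0.06 × 0.79 × 0.1 = 0.00474 M/s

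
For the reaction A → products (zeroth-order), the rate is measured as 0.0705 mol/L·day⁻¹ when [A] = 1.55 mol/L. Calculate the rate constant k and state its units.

0.0705 mol/L·day⁻¹

Step 1: For a zeroth-order reaction, rate = k (independent of concentration).
Step 2: k = rate = 0.0705 mol/L·day⁻¹.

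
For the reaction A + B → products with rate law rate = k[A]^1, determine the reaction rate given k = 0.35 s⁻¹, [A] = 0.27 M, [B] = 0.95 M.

0.0945 M/s

Step 1: The rate law is rate = k[A]^1
Step 2: Note that the rate does not depend on [B] (zero order in B).
Step 3: rate = 0.35 × (0.27)^1 = 0.0945 M/s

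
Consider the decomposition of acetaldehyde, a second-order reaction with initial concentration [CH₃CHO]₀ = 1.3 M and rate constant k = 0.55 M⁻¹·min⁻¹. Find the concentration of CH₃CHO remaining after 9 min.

0.1748 M

Step 1: For a second-order reaction: 1/[CH₃CHO] = 1/[CH₃CHO]₀ + kt
Step 2: 1/[CH₃CHO] = 1/1.3 + 0.55 × 9
Step 3: 1/[CH₃CHO] = 0.7692 + 4.95 = 5.719
Step 4: [CH₃CHO] = 1/5.719 = 0.1748 M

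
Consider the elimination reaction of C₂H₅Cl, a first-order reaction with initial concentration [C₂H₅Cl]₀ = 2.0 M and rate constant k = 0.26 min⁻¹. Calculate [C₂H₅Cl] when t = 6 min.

0.4203 M

Step 1: For a first-order reaction: [C₂H₅Cl] = [C₂H₅Cl]₀ × e^(-kt)
Step 2: [C₂H₅Cl] = 2.0 × e^(-0.26 × 6)
Step 3: [C₂H₅Cl] = 2.0 × e^(-1.56)
Step 4: [C₂H₅Cl] = 2.0 × 0.210136 = 0.4203 M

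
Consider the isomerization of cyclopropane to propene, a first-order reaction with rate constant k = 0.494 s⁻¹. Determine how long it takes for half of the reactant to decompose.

1.403 s

Step 1: For a first-order reaction, t₁/₂ = ln(2)/k
Step 2: t₁/₂ = ln(2)/0.494
Step 3: t₁/₂ = 0.6931/0.494 = 1.403 s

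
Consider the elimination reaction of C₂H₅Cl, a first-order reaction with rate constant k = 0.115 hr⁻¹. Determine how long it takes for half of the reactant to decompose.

6.027 hr

Step 1: For a first-order reaction, t₁/₂ = ln(2)/k
Step 2: t₁/₂ = ln(2)/0.115
Step 3: t₁/₂ = 0.6931/0.115 = 6.027 hr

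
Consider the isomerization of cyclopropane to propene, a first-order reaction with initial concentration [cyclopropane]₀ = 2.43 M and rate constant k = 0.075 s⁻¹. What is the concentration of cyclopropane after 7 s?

1.437 M

Step 1: For a first-order reaction: [cyclopropane] = [cyclopropane]₀ × e^(-kt)
Step 2: [cyclopropane] = 2.43 × e^(-0.075 × 7)
Step 3: [cyclopropane] = 2.43 × e^(-0.525)
Step 4: [cyclopropane] = 2.43 × 0.591555 = 1.437 M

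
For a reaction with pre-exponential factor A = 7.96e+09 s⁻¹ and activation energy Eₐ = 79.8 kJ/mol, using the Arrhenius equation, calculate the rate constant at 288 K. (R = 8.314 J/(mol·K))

2.67e-05 s⁻¹

Step 1: Use the Arrhenius equation: k = A × exp(-Eₐ/RT)
Step 2: Convert Eₐ to J/mol: 79.8 kJ/mol = 79800 J/mol
Step 3: Calculate the exponent: -Eₐ/(RT) = -79800/(8.314 × 288) = -33.32732
Step 4: k = 7.96e+09 × exp(-33.32732)
Step 5: k = 7.96e+09 × 3.35837e-15 = 2.6733e-05 s⁻¹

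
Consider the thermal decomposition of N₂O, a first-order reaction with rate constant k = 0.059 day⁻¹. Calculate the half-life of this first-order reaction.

11.75 day

Step 1: For a first-order reaction, t₁/₂ = ln(2)/k
Step 2: t₁/₂ = ln(2)/0.059
Step 3: t₁/₂ = 0.6931/0.059 = 11.75 day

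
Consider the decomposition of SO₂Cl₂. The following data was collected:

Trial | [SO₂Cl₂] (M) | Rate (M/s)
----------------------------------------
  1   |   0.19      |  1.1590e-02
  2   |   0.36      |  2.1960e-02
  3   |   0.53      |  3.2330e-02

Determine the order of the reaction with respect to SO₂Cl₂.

first order (1)

Step 1: Compare trials to find order n where rate₂/rate₁ = ([SO₂Cl₂]₂/[SO₂Cl₂]₁)^n
Step 2: rate₂/rate₁ = 2.1960e-02/1.1590e-02 = 1.895
Step 3: [SO₂Cl₂]₂/[SO₂Cl₂]₁ = 0.36/0.19 = 1.895
Step 4: n = ln(1.895)/ln(1.895) = 1.00 ≈ 1
Step 5: The reaction is first order in SO₂Cl₂.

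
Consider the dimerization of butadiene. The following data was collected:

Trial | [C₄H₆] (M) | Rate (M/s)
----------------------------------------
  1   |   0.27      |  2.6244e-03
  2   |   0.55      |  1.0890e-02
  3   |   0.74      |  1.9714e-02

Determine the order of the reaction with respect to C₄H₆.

second order (2)

Step 1: Compare trials to find order n where rate₂/rate₁ = ([C₄H₆]₂/[C₄H₆]₁)^n
Step 2: rate₂/rate₁ = 1.0890e-02/2.6244e-03 = 4.15
Step 3: [C₄H₆]₂/[C₄H₆]₁ = 0.55/0.27 = 2.037
Step 4: n = ln(4.15)/ln(2.037) = 2.00 ≈ 2
Step 5: The reaction is second order in C₄H₆.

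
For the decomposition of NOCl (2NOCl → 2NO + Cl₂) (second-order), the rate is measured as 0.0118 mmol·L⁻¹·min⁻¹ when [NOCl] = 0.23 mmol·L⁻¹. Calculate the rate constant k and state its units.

0.2231 (mmol·L⁻¹)⁻¹·min⁻¹

Step 1: rate = k[NOCl]^2, so k = rate / [NOCl]^2.
Step 2: k = 0.0118 / (0.23)^2 = 0.0118 / 0.0529.
Step 3: k = 0.2231 (mmol·L⁻¹)⁻¹·min⁻¹.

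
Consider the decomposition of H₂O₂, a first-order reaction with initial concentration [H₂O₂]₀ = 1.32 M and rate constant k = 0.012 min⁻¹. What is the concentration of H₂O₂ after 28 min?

0.9433 M

Step 1: For a first-order reaction: [H₂O₂] = [H₂O₂]₀ × e^(-kt)
Step 2: [H₂O₂] = 1.32 × e^(-0.012 × 28)
Step 3: [H₂O₂] = 1.32 × e^(-0.336)
Step 4: [H₂O₂] = 1.32 × 0.714623 = 0.9433 M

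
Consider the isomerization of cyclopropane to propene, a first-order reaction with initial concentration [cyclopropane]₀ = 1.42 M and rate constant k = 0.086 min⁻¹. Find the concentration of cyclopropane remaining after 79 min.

0.001591 M

Step 1: For a first-order reaction: [cyclopropane] = [cyclopropane]₀ × e^(-kt)
Step 2: [cyclopropane] = 1.42 × e^(-0.086 × 79)
Step 3: [cyclopropane] = 1.42 × e^(-6.794)
Step 4: [cyclopropane] = 1.42 × 0.00112048 = 0.001591 M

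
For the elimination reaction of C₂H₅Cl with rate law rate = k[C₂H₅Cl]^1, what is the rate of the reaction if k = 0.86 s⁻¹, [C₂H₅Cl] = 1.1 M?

0.946 M/s

Step 1: Identify the rate law: rate = k[C₂H₅Cl]^1
Step 2: Substitute values: rate = 0.86 × (1.1)^1
Step 3: Calculate: rate = 0.86 × 1.1 = 0.946 M/s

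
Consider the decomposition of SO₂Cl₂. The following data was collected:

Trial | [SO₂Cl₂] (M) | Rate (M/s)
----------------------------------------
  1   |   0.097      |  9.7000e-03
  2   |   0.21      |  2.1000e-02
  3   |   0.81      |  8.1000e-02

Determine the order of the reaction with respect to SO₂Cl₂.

first order (1)

Step 1: Compare trials to find order n where rate₂/rate₁ = ([SO₂Cl₂]₂/[SO₂Cl₂]₁)^n
Step 2: rate₂/rate₁ = 2.1000e-02/9.7000e-03 = 2.165
Step 3: [SO₂Cl₂]₂/[SO₂Cl₂]₁ = 0.21/0.097 = 2.165
Step 4: n = ln(2.165)/ln(2.165) = 1.00 ≈ 1
Step 5: The reaction is first order in SO₂Cl₂.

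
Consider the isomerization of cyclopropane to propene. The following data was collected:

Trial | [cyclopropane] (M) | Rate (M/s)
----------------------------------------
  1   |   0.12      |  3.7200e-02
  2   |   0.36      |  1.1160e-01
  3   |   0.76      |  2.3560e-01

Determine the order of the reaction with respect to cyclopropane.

first order (1)

Step 1: Compare trials to find order n where rate₂/rate₁ = ([cyclopropane]₂/[cyclopropane]₁)^n
Step 2: rate₂/rate₁ = 1.1160e-01/3.7200e-02 = 3
Step 3: [cyclopropane]₂/[cyclopropane]₁ = 0.36/0.12 = 3
Step 4: n = ln(3)/ln(3) = 1.00 ≈ 1
Step 5: The reaction is first order in cyclopropane.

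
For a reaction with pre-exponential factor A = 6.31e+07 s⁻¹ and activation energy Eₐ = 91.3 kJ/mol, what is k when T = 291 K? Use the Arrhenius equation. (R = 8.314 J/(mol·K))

2.58e-09 s⁻¹

Step 1: Use the Arrhenius equation: k = A × exp(-Eₐ/RT)
Step 2: Convert Eₐ to J/mol: 91.3 kJ/mol = 91300 J/mol
Step 3: Calculate the exponent: -Eₐ/(RT) = -91300/(8.314 × 291) = -37.73703
Step 4: k = 6.31e+07 × exp(-37.73703)
Step 5: k = 6.31e+07 × 4.08335e-17 = 2.5766e-09 s⁻¹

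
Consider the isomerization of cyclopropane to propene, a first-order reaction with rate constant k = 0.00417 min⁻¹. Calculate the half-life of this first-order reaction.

166.2 min

Step 1: For a first-order reaction, t₁/₂ = ln(2)/k
Step 2: t₁/₂ = ln(2)/0.00417
Step 3: t₁/₂ = 0.6931/0.00417 = 166.2 min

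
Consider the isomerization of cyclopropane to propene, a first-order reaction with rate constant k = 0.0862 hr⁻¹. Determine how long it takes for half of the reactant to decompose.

8.041 hr

Step 1: For a first-order reaction, t₁/₂ = ln(2)/k
Step 2: t₁/₂ = ln(2)/0.0862
Step 3: t₁/₂ = 0.6931/0.0862 = 8.041 hr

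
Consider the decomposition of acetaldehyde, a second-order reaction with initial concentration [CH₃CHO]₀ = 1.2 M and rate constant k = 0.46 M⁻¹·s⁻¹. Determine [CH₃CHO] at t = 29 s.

0.07056 M

Step 1: For a second-order reaction: 1/[CH₃CHO] = 1/[CH₃CHO]₀ + kt
Step 2: 1/[CH₃CHO] = 1/1.2 + 0.46 × 29
Step 3: 1/[CH₃CHO] = 0.8333 + 13.34 = 14.17
Step 4: [CH₃CHO] = 1/14.17 = 0.07056 M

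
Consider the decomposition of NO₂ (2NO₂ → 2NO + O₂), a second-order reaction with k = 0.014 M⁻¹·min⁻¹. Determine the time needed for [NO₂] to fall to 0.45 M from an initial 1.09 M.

93.2 min

Step 1: For second-order: t = (1/[NO₂] - 1/[NO₂]₀)/k
Step 2: t = (1/0.45 - 1/1.09)/0.014
Step 3: t = (2.222 - 0.9174)/0.014
Step 4: t = 1.305/0.014 = 93.2 min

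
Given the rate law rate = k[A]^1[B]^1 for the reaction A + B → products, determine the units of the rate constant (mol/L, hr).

(mol/L)⁻¹·hr⁻¹

Step 1: Overall order = 1 + 1 = 2.
Step 2: rate has units mol/L·hr⁻¹; [A]^1[B]^1 has units (mol/L)^2.
Step 3: k = rate/([A]^1[B]^1), so units of k = (mol/L)^(1-2)·hr⁻¹ = (mol/L)⁻¹·hr⁻¹.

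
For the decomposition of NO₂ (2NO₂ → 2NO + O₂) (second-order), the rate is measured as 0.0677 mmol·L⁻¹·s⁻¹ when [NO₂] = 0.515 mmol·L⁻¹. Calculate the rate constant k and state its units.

0.2553 (mmol·L⁻¹)⁻¹·s⁻¹

Step 1: rate = k[NO₂]^2, so k = rate / [NO₂]^2.
Step 2: k = 0.0677 / (0.515)^2 = 0.0677 / 0.2652.
Step 3: k = 0.2553 (mmol·L⁻¹)⁻¹·s⁻¹.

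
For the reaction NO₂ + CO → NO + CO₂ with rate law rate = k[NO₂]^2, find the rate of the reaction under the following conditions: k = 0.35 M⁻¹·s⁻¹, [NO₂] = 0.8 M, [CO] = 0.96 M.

0.224 M/s

Step 1: The rate law is rate = k[NO₂]^2
Step 2: Note that the rate does not depend on [CO] (zero order in CO).
Step 3: rate = 0.35 × (0.8)^2 = 0.224 M/s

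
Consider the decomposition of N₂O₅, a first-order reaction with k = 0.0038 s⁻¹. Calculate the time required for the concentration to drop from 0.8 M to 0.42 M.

169.6 s

Step 1: For first-order: t = ln([N₂O₅]₀/[N₂O₅])/k
Step 2: t = ln(0.8/0.42)/0.0038
Step 3: t = ln(1.905)/0.0038
Step 4: t = 0.6444/0.0038 = 169.6 s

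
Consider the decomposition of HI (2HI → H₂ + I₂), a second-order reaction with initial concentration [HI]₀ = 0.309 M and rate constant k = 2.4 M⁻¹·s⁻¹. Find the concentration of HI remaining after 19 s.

0.02048 M

Step 1: For a second-order reaction: 1/[HI] = 1/[HI]₀ + kt
Step 2: 1/[HI] = 1/0.309 + 2.4 × 19
Step 3: 1/[HI] = 3.236 + 45.6 = 48.84
Step 4: [HI] = 1/48.84 = 0.02048 M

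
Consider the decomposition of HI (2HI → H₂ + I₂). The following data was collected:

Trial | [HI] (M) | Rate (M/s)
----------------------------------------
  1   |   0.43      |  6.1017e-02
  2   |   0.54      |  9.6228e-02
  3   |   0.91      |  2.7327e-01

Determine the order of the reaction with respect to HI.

second order (2)

Step 1: Compare trials to find order n where rate₂/rate₁ = ([HI]₂/[HI]₁)^n
Step 2: rate₂/rate₁ = 9.6228e-02/6.1017e-02 = 1.577
Step 3: [HI]₂/[HI]₁ = 0.54/0.43 = 1.256
Step 4: n = ln(1.577)/ln(1.256) = 2.00 ≈ 2
Step 5: The reaction is second order in HI.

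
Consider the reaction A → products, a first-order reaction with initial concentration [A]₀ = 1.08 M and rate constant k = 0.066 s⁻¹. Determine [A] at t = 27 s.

0.1818 M

Step 1: For a first-order reaction: [A] = [A]₀ × e^(-kt)
Step 2: [A] = 1.08 × e^(-0.066 × 27)
Step 3: [A] = 1.08 × e^(-1.782)
Step 4: [A] = 1.08 × 0.168301 = 0.1818 M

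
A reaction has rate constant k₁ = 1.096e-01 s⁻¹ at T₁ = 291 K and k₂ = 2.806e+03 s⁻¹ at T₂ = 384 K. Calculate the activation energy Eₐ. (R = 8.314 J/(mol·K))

101.4 kJ/mol

Step 1: Use the two-temperature Arrhenius form: ln(k₂/k₁) = -Eₐ/R × (1/T₂ - 1/T₁)
Step 2: ln(k₂/k₁) = ln(2.806e+03/1.096e-01) = ln(25602.2) = 10.1504
Step 3: 1/T₂ - 1/T₁ = 1/384 - 1/291 = -8.322595e-04 K⁻¹
Step 4: Eₐ = -R × ln(k₂/k₁) / (1/T₂ - 1/T₁) = -8.314 × 10.1504 / -8.322595e-04
Step 5: Eₐ = 1.0140e+05 J/mol = 101.4 kJ/mol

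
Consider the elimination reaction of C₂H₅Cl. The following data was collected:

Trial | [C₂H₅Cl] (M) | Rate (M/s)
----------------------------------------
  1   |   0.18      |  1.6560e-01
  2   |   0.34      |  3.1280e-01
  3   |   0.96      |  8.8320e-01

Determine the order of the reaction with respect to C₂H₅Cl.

first order (1)

Step 1: Compare trials to find order n where rate₂/rate₁ = ([C₂H₅Cl]₂/[C₂H₅Cl]₁)^n
Step 2: rate₂/rate₁ = 3.1280e-01/1.6560e-01 = 1.889
Step 3: [C₂H₅Cl]₂/[C₂H₅Cl]₁ = 0.34/0.18 = 1.889
Step 4: n = ln(1.889)/ln(1.889) = 1.00 ≈ 1
Step 5: The reaction is first order in C₂H₅Cl.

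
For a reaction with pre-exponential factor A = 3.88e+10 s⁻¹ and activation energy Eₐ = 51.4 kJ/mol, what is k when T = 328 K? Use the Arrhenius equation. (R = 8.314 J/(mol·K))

2.53e+02 s⁻¹

Step 1: Use the Arrhenius equation: k = A × exp(-Eₐ/RT)
Step 2: Convert Eₐ to J/mol: 51.4 kJ/mol = 51400 J/mol
Step 3: Calculate the exponent: -Eₐ/(RT) = -51400/(8.314 × 328) = -18.84861
Step 4: k = 3.88e+10 × exp(-18.84861)
Step 5: k = 3.88e+10 × 6.51858e-09 = 2.5292e+02 s⁻¹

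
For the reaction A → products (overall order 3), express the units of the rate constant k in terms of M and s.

M⁻²·s⁻¹

Step 1: For overall order n, rate = k × (concentration)^n.
Step 2: Rate has units M·s⁻¹; concentration term has units M^3.
Step 3: k = rate / (concentration)^n, so units of k = M^(1-3)·s⁻¹ = M⁻²·s⁻¹.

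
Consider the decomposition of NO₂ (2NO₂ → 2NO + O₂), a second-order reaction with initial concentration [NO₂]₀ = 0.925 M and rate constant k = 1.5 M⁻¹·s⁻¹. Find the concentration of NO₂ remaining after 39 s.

0.01678 M

Step 1: For a second-order reaction: 1/[NO₂] = 1/[NO₂]₀ + kt
Step 2: 1/[NO₂] = 1/0.925 + 1.5 × 39
Step 3: 1/[NO₂] = 1.081 + 58.5 = 59.58
Step 4: [NO₂] = 1/59.58 = 0.01678 M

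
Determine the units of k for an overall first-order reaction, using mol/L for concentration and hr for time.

hr⁻¹

Step 1: For overall order n, rate = k × (concentration)^n.
Step 2: Rate has units mol/L·hr⁻¹; concentration term has units (mol/L)^1.
Step 3: k = rate / (concentration)^n, so units of k = (mol/L)^(1-1)·hr⁻¹ = hr⁻¹.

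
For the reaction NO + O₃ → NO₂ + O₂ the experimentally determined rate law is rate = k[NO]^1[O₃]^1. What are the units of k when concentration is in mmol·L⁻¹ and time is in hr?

(mmol·L⁻¹)⁻¹·hr⁻¹

Step 1: Overall order = 1 + 1 = 2.
Step 2: rate has units mmol·L⁻¹·hr⁻¹; [NO]^1[O₃]^1 has units (mmol·L⁻¹)^2.
Step 3: k = rate/([NO]^1[O₃]^1), so units of k = (mmol·L⁻¹)^(1-2)·hr⁻¹ = (mmol·L⁻¹)⁻¹·hr⁻¹.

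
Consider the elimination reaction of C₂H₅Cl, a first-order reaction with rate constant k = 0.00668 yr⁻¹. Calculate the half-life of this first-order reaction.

103.8 yr

Step 1: For a first-order reaction, t₁/₂ = ln(2)/k
Step 2: t₁/₂ = ln(2)/0.00668
Step 3: t₁/₂ = 0.6931/0.00668 = 103.8 yr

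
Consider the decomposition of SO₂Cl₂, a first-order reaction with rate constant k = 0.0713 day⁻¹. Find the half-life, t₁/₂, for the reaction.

9.722 day

Step 1: For a first-order reaction, t₁/₂ = ln(2)/k
Step 2: t₁/₂ = ln(2)/0.0713
Step 3: t₁/₂ = 0.6931/0.0713 = 9.722 day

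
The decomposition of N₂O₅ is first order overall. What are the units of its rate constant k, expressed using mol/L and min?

min⁻¹

Step 1: For overall order n, rate = k × (concentration)^n.
Step 2: Rate has units mol/L·min⁻¹; concentration term has units (mol/L)^1.
Step 3: k = rate / (concentration)^n, so units of k = (mol/L)^(1-1)·min⁻¹ = min⁻¹.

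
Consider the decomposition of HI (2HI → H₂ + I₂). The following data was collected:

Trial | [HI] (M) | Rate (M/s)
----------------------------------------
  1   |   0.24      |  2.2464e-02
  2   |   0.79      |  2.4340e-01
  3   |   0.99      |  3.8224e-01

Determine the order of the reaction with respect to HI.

second order (2)

Step 1: Compare trials to find order n where rate₂/rate₁ = ([HI]₂/[HI]₁)^n
Step 2: rate₂/rate₁ = 2.4340e-01/2.2464e-02 = 10.84
Step 3: [HI]₂/[HI]₁ = 0.79/0.24 = 3.292
Step 4: n = ln(10.84)/ln(3.292) = 2.00 ≈ 2
Step 5: The reaction is second order in HI.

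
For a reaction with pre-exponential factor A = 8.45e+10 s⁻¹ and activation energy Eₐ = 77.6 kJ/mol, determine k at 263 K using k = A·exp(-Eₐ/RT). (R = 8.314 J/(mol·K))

3.27e-05 s⁻¹

Step 1: Use the Arrhenius equation: k = A × exp(-Eₐ/RT)
Step 2: Convert Eₐ to J/mol: 77.6 kJ/mol = 77600 J/mol
Step 3: Calculate the exponent: -Eₐ/(RT) = -77600/(8.314 × 263) = -35.48918
Step 4: k = 8.45e+10 × exp(-35.48918)
Step 5: k = 8.45e+10 × 3.86585e-16 = 3.2666e-05 s⁻¹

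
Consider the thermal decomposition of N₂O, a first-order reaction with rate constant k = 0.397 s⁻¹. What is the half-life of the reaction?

1.746 s

Step 1: For a first-order reaction, t₁/₂ = ln(2)/k
Step 2: t₁/₂ = ln(2)/0.397
Step 3: t₁/₂ = 0.6931/0.397 = 1.746 s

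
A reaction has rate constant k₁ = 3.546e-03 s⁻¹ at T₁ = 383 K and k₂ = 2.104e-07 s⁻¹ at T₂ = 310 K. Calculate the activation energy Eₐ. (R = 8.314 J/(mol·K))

131.6 kJ/mol

Step 1: Use the two-temperature Arrhenius form: ln(k₂/k₁) = -Eₐ/R × (1/T₂ - 1/T₁)
Step 2: ln(k₂/k₁) = ln(2.104e-07/3.546e-03) = ln(5.93345e-05) = -9.73232
Step 3: 1/T₂ - 1/T₁ = 1/310 - 1/383 = 6.148404e-04 K⁻¹
Step 4: Eₐ = -R × ln(k₂/k₁) / (1/T₂ - 1/T₁) = -8.314 × -9.73232 / 6.148404e-04
Step 5: Eₐ = 1.3160e+05 J/mol = 131.6 kJ/mol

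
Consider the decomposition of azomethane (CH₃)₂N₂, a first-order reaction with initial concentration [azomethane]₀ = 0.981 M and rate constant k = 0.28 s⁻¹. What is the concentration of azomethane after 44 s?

4.377e-06 M

Step 1: For a first-order reaction: [azomethane] = [azomethane]₀ × e^(-kt)
Step 2: [azomethane] = 0.981 × e^(-0.28 × 44)
Step 3: [azomethane] = 0.981 × e^(-12.32)
Step 4: [azomethane] = 0.981 × 4.46161e-06 = 4.377e-06 M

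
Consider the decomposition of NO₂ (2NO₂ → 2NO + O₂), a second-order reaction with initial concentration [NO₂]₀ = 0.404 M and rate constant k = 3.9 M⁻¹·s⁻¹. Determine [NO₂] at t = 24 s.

0.01041 M

Step 1: For a second-order reaction: 1/[NO₂] = 1/[NO₂]₀ + kt
Step 2: 1/[NO₂] = 1/0.404 + 3.9 × 24
Step 3: 1/[NO₂] = 2.475 + 93.6 = 96.08
Step 4: [NO₂] = 1/96.08 = 0.01041 M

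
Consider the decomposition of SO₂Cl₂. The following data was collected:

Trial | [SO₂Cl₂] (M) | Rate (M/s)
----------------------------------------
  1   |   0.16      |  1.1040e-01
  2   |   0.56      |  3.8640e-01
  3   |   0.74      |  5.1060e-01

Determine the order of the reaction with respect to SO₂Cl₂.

first order (1)

Step 1: Compare trials to find order n where rate₂/rate₁ = ([SO₂Cl₂]₂/[SO₂Cl₂]₁)^n
Step 2: rate₂/rate₁ = 3.8640e-01/1.1040e-01 = 3.5
Step 3: [SO₂Cl₂]₂/[SO₂Cl₂]₁ = 0.56/0.16 = 3.5
Step 4: n = ln(3.5)/ln(3.5) = 1.00 ≈ 1
Step 5: The reaction is first order in SO₂Cl₂.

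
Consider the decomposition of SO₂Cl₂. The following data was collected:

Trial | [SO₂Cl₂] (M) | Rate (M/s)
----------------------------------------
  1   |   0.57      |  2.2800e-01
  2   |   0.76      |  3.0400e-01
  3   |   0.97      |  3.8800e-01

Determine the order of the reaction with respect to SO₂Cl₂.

first order (1)

Step 1: Compare trials to find order n where rate₂/rate₁ = ([SO₂Cl₂]₂/[SO₂Cl₂]₁)^n
Step 2: rate₂/rate₁ = 3.0400e-01/2.2800e-01 = 1.333
Step 3: [SO₂Cl₂]₂/[SO₂Cl₂]₁ = 0.76/0.57 = 1.333
Step 4: n = ln(1.333)/ln(1.333) = 1.00 ≈ 1
Step 5: The reaction is first order in SO₂Cl₂.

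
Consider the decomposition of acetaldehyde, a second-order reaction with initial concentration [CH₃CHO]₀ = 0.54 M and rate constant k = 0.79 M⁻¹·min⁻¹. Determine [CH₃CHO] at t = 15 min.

0.07298 M

Step 1: For a second-order reaction: 1/[CH₃CHO] = 1/[CH₃CHO]₀ + kt
Step 2: 1/[CH₃CHO] = 1/0.54 + 0.79 × 15
Step 3: 1/[CH₃CHO] = 1.852 + 11.85 = 13.7
Step 4: [CH₃CHO] = 1/13.7 = 0.07298 M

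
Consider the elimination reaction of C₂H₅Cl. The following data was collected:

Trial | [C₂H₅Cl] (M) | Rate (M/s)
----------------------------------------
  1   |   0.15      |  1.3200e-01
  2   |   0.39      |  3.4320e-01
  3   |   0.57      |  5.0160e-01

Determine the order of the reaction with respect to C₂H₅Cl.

first order (1)

Step 1: Compare trials to find order n where rate₂/rate₁ = ([C₂H₅Cl]₂/[C₂H₅Cl]₁)^n
Step 2: rate₂/rate₁ = 3.4320e-01/1.3200e-01 = 2.6
Step 3: [C₂H₅Cl]₂/[C₂H₅Cl]₁ = 0.39/0.15 = 2.6
Step 4: n = ln(2.6)/ln(2.6) = 1.00 ≈ 1
Step 5: The reaction is first order in C₂H₅Cl.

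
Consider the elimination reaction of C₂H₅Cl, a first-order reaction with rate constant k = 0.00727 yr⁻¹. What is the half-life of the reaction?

95.34 yr

Step 1: For a first-order reaction, t₁/₂ = ln(2)/k
Step 2: t₁/₂ = ln(2)/0.00727
Step 3: t₁/₂ = 0.6931/0.00727 = 95.34 yr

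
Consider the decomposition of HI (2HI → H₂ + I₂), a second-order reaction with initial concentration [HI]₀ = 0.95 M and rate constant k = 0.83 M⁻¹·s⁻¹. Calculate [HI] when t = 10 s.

0.1069 M

Step 1: For a second-order reaction: 1/[HI] = 1/[HI]₀ + kt
Step 2: 1/[HI] = 1/0.95 + 0.83 × 10
Step 3: 1/[HI] = 1.053 + 8.3 = 9.353
Step 4: [HI] = 1/9.353 = 0.1069 M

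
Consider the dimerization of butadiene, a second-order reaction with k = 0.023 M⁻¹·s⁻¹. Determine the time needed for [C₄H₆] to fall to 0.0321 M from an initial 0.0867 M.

853 s

Step 1: For second-order: t = (1/[C₄H₆] - 1/[C₄H₆]₀)/k
Step 2: t = (1/0.0321 - 1/0.0867)/0.023
Step 3: t = (31.15 - 11.53)/0.023
Step 4: t = 19.62/0.023 = 853 s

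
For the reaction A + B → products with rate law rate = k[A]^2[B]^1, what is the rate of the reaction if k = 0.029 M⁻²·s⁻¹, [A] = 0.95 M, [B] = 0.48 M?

0.01256 M/s

Step 1: The rate law is rate = k[A]^2[B]^1
Step 2: Substitute: rate = 0.029 × (0.95)^2 × (0.48)^1
Step 3: rate = 0.029 × 0.9025 × 0.48 = 0.0125628 M/s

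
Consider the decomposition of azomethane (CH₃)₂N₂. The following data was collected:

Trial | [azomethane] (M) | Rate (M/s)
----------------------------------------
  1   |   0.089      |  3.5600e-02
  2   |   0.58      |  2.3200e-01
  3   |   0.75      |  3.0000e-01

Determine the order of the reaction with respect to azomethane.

first order (1)

Step 1: Compare trials to find order n where rate₂/rate₁ = ([azomethane]₂/[azomethane]₁)^n
Step 2: rate₂/rate₁ = 2.3200e-01/3.5600e-02 = 6.517
Step 3: [azomethane]₂/[azomethane]₁ = 0.58/0.089 = 6.517
Step 4: n = ln(6.517)/ln(6.517) = 1.00 ≈ 1
Step 5: The reaction is first order in azomethane.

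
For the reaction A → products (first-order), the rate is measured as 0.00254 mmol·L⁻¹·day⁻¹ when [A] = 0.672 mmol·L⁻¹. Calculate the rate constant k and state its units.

0.00378 day⁻¹

Step 1: rate = k[A]^1, so k = rate / [A]^1.
Step 2: k = 0.00254 / (0.672)^1 = 0.00254 / 0.672.
Step 3: k = 0.00378 day⁻¹.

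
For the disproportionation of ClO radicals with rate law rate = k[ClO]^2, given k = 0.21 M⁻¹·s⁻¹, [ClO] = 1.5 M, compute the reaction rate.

0.4725 M/s

Step 1: Identify the rate law: rate = k[ClO]^2
Step 2: Substitute values: rate = 0.21 × (1.5)^2
Step 3: Calculate: rate = 0.21 × 2.25 = 0.4725 M/s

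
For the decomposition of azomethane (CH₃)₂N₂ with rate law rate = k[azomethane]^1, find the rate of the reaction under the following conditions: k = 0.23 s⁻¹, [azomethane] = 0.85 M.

0.1955 M/s

Step 1: Identify the rate law: rate = k[azomethane]^1
Step 2: Substitute values: rate = 0.23 × (0.85)^1
Step 3: Calculate: rate = 0.23 × 0.85 = 0.1955 M/s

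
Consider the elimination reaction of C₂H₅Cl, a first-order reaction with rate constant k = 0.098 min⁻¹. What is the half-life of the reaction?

7.073 min

Step 1: For a first-order reaction, t₁/₂ = ln(2)/k
Step 2: t₁/₂ = ln(2)/0.098
Step 3: t₁/₂ = 0.6931/0.098 = 7.073 min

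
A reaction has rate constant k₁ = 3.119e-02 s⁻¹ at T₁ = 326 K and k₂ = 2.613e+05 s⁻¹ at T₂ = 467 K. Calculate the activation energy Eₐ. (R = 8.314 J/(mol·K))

143.1 kJ/mol

Step 1: Use the two-temperature Arrhenius form: ln(k₂/k₁) = -Eₐ/R × (1/T₂ - 1/T₁)
Step 2: ln(k₂/k₁) = ln(2.613e+05/3.119e-02) = ln(8.37769e+06) = 15.9411
Step 3: 1/T₂ - 1/T₁ = 1/467 - 1/326 = -9.261570e-04 K⁻¹
Step 4: Eₐ = -R × ln(k₂/k₁) / (1/T₂ - 1/T₁) = -8.314 × 15.9411 / -9.261570e-04
Step 5: Eₐ = 1.4310e+05 J/mol = 143.1 kJ/mol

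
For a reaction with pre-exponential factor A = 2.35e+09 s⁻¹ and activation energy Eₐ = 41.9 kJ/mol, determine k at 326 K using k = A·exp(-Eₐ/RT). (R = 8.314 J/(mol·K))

4.54e+02 s⁻¹

Step 1: Use the Arrhenius equation: k = A × exp(-Eₐ/RT)
Step 2: Convert Eₐ to J/mol: 41.9 kJ/mol = 41900 J/mol
Step 3: Calculate the exponent: -Eₐ/(RT) = -41900/(8.314 × 326) = -15.45918
Step 4: k = 2.35e+09 × exp(-15.45918)
Step 5: k = 2.35e+09 × 1.93270e-07 = 4.5418e+02 s⁻¹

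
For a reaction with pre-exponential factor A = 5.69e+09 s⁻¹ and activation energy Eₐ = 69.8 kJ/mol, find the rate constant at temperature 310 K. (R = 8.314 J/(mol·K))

9.85e-03 s⁻¹

Step 1: Use the Arrhenius equation: k = A × exp(-Eₐ/RT)
Step 2: Convert Eₐ to J/mol: 69.8 kJ/mol = 69800 J/mol
Step 3: Calculate the exponent: -Eₐ/(RT) = -69800/(8.314 × 310) = -27.08219
Step 4: k = 5.69e+09 × exp(-27.08219)
Step 5: k = 5.69e+09 × 1.73123e-12 = 9.8507e-03 s⁻¹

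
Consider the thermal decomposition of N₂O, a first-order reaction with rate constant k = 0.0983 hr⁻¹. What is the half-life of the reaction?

7.051 hr

Step 1: For a first-order reaction, t₁/₂ = ln(2)/k
Step 2: t₁/₂ = ln(2)/0.0983
Step 3: t₁/₂ = 0.6931/0.0983 = 7.051 hr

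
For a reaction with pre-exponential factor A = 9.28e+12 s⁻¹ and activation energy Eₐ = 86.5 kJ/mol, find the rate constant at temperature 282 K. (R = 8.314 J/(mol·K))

8.80e-04 s⁻¹

Step 1: Use the Arrhenius equation: k = A × exp(-Eₐ/RT)
Step 2: Convert Eₐ to J/mol: 86.5 kJ/mol = 86500 J/mol
Step 3: Calculate the exponent: -Eₐ/(RT) = -86500/(8.314 × 282) = -36.89410
Step 4: k = 9.28e+12 × exp(-36.89410)
Step 5: k = 9.28e+12 × 9.48628e-17 = 8.8033e-04 s⁻¹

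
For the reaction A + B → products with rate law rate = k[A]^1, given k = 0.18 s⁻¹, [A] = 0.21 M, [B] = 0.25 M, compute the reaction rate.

0.0378 M/s

Step 1: The rate law is rate = k[A]^1
Step 2: Note that the rate does not depend on [B] (zero order in B).
Step 3: rate = 0.18 × (0.21)^1 = 0.0378 M/s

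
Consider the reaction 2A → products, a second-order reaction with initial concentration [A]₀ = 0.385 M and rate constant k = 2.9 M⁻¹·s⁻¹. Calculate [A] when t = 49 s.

0.006911 M

Step 1: For a second-order reaction: 1/[A] = 1/[A]₀ + kt
Step 2: 1/[A] = 1/0.385 + 2.9 × 49
Step 3: 1/[A] = 2.597 + 142.1 = 144.7
Step 4: [A] = 1/144.7 = 0.006911 M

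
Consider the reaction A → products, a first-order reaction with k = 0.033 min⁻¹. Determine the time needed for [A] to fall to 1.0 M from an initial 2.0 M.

21 min

Step 1: For first-order: t = ln([A]₀/[A])/k
Step 2: t = ln(2.0/1.0)/0.033
Step 3: t = ln(2)/0.033
Step 4: t = 0.6931/0.033 = 21 min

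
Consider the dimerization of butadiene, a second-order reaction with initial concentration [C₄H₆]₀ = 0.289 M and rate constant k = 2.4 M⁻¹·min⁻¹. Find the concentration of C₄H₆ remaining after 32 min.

0.01246 M

Step 1: For a second-order reaction: 1/[C₄H₆] = 1/[C₄H₆]₀ + kt
Step 2: 1/[C₄H₆] = 1/0.289 + 2.4 × 32
Step 3: 1/[C₄H₆] = 3.46 + 76.8 = 80.26
Step 4: [C₄H₆] = 1/80.26 = 0.01246 M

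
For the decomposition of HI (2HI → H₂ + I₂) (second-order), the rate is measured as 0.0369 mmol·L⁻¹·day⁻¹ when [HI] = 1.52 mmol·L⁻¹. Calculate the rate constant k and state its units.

0.01597 (mmol·L⁻¹)⁻¹·day⁻¹

Step 1: rate = k[HI]^2, so k = rate / [HI]^2.
Step 2: k = 0.0369 / (1.52)^2 = 0.0369 / 2.31.
Step 3: k = 0.01597 (mmol·L⁻¹)⁻¹·day⁻¹.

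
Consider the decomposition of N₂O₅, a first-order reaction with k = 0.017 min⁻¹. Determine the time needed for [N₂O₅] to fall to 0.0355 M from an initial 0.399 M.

142.3 min

Step 1: For first-order: t = ln([N₂O₅]₀/[N₂O₅])/k
Step 2: t = ln(0.399/0.0355)/0.017
Step 3: t = ln(11.24)/0.017
Step 4: t = 2.419/0.017 = 142.3 min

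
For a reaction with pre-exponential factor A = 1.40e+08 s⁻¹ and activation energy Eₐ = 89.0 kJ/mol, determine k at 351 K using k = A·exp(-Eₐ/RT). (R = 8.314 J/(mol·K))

7.96e-06 s⁻¹

Step 1: Use the Arrhenius equation: k = A × exp(-Eₐ/RT)
Step 2: Convert Eₐ to J/mol: 89.0 kJ/mol = 89000 J/mol
Step 3: Calculate the exponent: -Eₐ/(RT) = -89000/(8.314 × 351) = -30.49811
Step 4: k = 1.40e+08 × exp(-30.49811)
Step 5: k = 1.40e+08 × 5.68642e-14 = 7.9610e-06 s⁻¹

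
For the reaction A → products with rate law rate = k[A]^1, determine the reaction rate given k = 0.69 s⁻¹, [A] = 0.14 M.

0.0966 M/s

Step 1: Identify the rate law: rate = k[A]^1
Step 2: Substitute values: rate = 0.69 × (0.14)^1
Step 3: Calculate: rate = 0.69 × 0.14 = 0.0966 M/s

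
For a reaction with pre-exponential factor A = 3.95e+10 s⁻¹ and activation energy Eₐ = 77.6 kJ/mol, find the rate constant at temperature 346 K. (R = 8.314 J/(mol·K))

7.61e-02 s⁻¹

Step 1: Use the Arrhenius equation: k = A × exp(-Eₐ/RT)
Step 2: Convert Eₐ to J/mol: 77.6 kJ/mol = 77600 J/mol
Step 3: Calculate the exponent: -Eₐ/(RT) = -77600/(8.314 × 346) = -26.97588
Step 4: k = 3.95e+10 × exp(-26.97588)
Step 5: k = 3.95e+10 × 1.92541e-12 = 7.6054e-02 s⁻¹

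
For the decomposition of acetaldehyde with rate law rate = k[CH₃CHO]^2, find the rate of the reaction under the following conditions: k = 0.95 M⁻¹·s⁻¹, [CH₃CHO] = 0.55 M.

0.2874 M/s

Step 1: Identify the rate law: rate = k[CH₃CHO]^2
Step 2: Substitute values: rate = 0.95 × (0.55)^2
Step 3: Calculate: rate = 0.95 × 0.3025 = 0.287375 M/s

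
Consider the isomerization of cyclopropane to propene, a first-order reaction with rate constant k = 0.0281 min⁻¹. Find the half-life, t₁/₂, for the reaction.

24.67 min

Step 1: For a first-order reaction, t₁/₂ = ln(2)/k
Step 2: t₁/₂ = ln(2)/0.0281
Step 3: t₁/₂ = 0.6931/0.0281 = 24.67 min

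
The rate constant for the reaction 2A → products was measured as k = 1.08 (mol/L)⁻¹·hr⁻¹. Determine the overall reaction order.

second order (2)

Step 1: The units of k for an nth-order reaction are (concentration)^(1-n)·(time)⁻¹.
Step 2: Here k has units (mol/L)⁻¹·hr⁻¹, so the concentration exponent is -1.
Step 3: 1 - n = -1 ⇒ n = 2. The reaction is second order.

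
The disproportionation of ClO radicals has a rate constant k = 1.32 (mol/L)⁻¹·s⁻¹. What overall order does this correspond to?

second order (2)

Step 1: The units of k for an nth-order reaction are (concentration)^(1-n)·(time)⁻¹.
Step 2: Here k has units (mol/L)⁻¹·s⁻¹, so the concentration exponent is -1.
Step 3: 1 - n = -1 ⇒ n = 2. The reaction is second order.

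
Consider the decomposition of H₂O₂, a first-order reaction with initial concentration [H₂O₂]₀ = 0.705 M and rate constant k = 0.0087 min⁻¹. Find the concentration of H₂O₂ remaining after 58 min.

0.4256 M

Step 1: For a first-order reaction: [H₂O₂] = [H₂O₂]₀ × e^(-kt)
Step 2: [H₂O₂] = 0.705 × e^(-0.0087 × 58)
Step 3: [H₂O₂] = 0.705 × e^(-0.5046)
Step 4: [H₂O₂] = 0.705 × 0.603747 = 0.4256 M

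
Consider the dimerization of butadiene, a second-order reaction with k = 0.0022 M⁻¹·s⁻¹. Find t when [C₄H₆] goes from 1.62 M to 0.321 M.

1135 s

Step 1: For second-order: t = (1/[C₄H₆] - 1/[C₄H₆]₀)/k
Step 2: t = (1/0.321 - 1/1.62)/0.0022
Step 3: t = (3.115 - 0.6173)/0.0022
Step 4: t = 2.498/0.0022 = 1135 s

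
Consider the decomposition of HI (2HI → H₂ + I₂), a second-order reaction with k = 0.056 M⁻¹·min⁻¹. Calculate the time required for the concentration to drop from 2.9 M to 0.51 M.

28.86 min

Step 1: For second-order: t = (1/[HI] - 1/[HI]₀)/k
Step 2: t = (1/0.51 - 1/2.9)/0.056
Step 3: t = (1.961 - 0.3448)/0.056
Step 4: t = 1.616/0.056 = 28.86 min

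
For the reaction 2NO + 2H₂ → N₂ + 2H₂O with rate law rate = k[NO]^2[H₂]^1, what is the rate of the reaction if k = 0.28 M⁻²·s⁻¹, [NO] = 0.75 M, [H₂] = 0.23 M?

0.03623 M/s

Step 1: The rate law is rate = k[NO]^2[H₂]^1
Step 2: Substitute: rate = 0.28 × (0.75)^2 × (0.23)^1
Step 3: rate = 0.28 × 0.5625 × 0.23 = 0.036225 M/s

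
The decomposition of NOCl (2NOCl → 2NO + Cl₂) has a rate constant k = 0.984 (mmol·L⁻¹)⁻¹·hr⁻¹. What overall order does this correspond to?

second order (2)

Step 1: The units of k for an nth-order reaction are (concentration)^(1-n)·(time)⁻¹.
Step 2: Here k has units (mmol·L⁻¹)⁻¹·hr⁻¹, so the concentration exponent is -1.
Step 3: 1 - n = -1 ⇒ n = 2. The reaction is second order.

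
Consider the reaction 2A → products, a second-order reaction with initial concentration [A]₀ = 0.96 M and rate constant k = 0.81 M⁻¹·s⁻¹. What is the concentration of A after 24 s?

0.04882 M

Step 1: For a second-order reaction: 1/[A] = 1/[A]₀ + kt
Step 2: 1/[A] = 1/0.96 + 0.81 × 24
Step 3: 1/[A] = 1.042 + 19.44 = 20.48
Step 4: [A] = 1/20.48 = 0.04882 M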